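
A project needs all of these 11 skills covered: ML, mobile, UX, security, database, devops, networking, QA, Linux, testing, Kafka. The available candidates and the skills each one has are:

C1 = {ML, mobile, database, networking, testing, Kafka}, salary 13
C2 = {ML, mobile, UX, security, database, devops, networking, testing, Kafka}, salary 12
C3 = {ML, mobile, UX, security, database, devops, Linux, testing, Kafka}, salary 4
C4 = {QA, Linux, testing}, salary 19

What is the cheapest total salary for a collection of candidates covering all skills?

C2, C4 cover every skill at salary 12 + 19 = 31.
Any cover uses at least 2 candidates; among all covering selections none totals below 31.

31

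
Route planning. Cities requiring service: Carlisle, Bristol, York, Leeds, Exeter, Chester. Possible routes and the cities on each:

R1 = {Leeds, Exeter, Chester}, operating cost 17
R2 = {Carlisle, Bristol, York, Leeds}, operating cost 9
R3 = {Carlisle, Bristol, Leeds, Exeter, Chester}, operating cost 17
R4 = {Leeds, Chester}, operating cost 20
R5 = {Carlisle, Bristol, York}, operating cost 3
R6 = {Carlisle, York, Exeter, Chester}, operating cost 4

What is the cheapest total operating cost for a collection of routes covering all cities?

R2, R6 cover every city at operating cost 9 + 4 = 13.
Any cover uses at least 2 routes; among all covering selections none totals below 13.
Greedy by coverage-per-operating cost would pick R5, R6, R2 for 16 — worse than the optimum 13.

13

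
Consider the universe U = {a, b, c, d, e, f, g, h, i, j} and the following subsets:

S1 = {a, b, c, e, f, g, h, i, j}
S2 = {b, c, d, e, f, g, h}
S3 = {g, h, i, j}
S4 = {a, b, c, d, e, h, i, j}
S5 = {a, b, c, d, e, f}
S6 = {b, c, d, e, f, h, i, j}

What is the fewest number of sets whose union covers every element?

S1, S2 together cover {a, b, c, d, e, f, g, h, i, j} — every element.
No single set contains all 10 elements, so 2 is optimal.

2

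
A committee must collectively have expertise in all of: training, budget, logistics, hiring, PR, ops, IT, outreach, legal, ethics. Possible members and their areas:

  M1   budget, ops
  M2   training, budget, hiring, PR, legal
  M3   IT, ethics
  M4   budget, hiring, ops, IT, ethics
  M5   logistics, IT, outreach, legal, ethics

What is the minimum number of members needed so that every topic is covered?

M1, M2, M5 together cover {training, budget, logistics, hiring, PR, ops, IT, outreach, legal, ethics} — every topic.
No 2 of the 5 members cover everything (all 10 pairs fall short), so 3 is minimum.

3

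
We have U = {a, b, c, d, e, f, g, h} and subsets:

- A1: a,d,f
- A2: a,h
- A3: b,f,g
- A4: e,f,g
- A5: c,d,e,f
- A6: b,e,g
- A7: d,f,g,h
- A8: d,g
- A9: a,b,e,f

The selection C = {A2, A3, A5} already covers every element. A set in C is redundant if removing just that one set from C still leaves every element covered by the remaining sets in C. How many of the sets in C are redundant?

Drop A2: a, h uncovered — not redundant.
Drop A3: b, g uncovered — not redundant.
Drop A5: c, d, e uncovered — not redundant.
None of the sets in C is redundant.

0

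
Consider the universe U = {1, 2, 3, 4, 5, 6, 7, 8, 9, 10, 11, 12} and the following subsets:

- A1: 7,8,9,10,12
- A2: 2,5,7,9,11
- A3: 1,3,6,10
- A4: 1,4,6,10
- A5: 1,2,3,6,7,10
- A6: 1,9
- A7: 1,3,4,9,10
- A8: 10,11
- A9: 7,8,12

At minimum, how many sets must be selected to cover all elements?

4

A1, A2, A3, A4 together cover {1, 2, 3, 4, 5, 6, 7, 8, 9, 10, 11, 12} — every element.
No 3 of the 9 sets cover everything (all 84 triples fall short), so 4 is minimum.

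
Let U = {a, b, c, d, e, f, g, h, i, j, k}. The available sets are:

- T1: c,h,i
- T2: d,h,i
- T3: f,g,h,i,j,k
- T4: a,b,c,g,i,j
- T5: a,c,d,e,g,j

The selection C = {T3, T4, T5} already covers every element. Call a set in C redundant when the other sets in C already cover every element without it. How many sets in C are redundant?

0

Drop T3: f, h, k uncovered — not redundant.
Drop T4: b uncovered — not redundant.
Drop T5: d, e uncovered — not redundant.
None of the sets in C is redundant.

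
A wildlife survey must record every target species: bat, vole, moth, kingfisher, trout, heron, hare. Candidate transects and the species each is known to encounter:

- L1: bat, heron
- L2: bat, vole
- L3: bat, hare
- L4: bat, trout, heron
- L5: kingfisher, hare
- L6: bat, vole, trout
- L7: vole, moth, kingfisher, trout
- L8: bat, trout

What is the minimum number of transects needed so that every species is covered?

3

L1, L3, L7 together cover {bat, vole, moth, kingfisher, trout, heron, hare} — every species.
No 2 of the 8 transects cover everything (all 28 pairs fall short), so 3 is minimum.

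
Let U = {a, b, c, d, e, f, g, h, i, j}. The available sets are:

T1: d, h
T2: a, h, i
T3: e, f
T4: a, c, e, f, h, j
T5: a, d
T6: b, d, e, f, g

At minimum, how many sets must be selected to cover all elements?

T2, T4, T6 together cover {a, b, c, d, e, f, g, h, i, j} — every element.
No 2 of the 6 sets cover everything (all 15 pairs fall short), so 3 is minimum.

3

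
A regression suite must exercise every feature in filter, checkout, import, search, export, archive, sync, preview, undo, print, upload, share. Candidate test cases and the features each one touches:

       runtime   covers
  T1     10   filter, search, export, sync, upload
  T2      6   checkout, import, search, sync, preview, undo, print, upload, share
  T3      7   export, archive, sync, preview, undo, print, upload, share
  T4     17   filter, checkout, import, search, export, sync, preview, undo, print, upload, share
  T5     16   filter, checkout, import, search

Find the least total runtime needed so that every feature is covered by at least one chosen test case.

23

T3, T5 cover every feature at runtime 7 + 16 = 23.
Any cover uses at least 2 test cases; among all covering selections none totals below 23.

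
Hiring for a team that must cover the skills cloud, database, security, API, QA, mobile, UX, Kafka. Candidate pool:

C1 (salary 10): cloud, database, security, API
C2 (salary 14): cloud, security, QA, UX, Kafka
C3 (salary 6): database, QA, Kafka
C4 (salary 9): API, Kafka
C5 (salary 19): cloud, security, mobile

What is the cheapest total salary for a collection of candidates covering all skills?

C1, C2, C5 cover every skill at salary 10 + 14 + 19 = 43.
Any cover uses at least 3 candidates; among all covering selections none totals below 43.
Greedy by coverage-per-salary would pick C3, C1, C2, C5 for 49 — worse than the optimum 43.

43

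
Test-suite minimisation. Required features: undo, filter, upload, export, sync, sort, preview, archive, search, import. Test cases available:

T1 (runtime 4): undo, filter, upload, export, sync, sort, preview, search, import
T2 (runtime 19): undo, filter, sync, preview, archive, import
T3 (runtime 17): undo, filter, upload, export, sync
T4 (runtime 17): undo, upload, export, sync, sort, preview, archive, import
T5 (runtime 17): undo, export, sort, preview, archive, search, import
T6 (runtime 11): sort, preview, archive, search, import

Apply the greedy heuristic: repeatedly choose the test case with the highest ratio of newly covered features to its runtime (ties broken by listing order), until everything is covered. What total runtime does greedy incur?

Pick 1: T1 adds 9 new (undo, filter, upload, export, sync, sort, preview, search, import) at runtime 4 (ratio 9/4).
Pick 2: T6 adds 1 new (archive) at runtime 11 (ratio 1/11).
Greedy total runtime: 4 + 11 = 15.

15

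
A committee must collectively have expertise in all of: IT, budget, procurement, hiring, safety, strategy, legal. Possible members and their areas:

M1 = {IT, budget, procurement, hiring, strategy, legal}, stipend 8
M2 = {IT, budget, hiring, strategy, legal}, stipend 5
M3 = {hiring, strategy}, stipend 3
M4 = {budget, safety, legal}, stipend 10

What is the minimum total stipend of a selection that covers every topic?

M1, M4 cover every topic at stipend 8 + 10 = 18.
Any cover uses at least 2 members; among all covering selections none totals below 18.
Greedy by coverage-per-stipend would pick M2, M1, M4 for 23 — worse than the optimum 18.

18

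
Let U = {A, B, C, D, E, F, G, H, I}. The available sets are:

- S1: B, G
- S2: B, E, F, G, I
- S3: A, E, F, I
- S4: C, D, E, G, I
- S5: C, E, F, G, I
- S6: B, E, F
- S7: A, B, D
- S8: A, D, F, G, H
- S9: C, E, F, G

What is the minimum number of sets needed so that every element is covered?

3

S1, S4, S8 together cover {A, B, C, D, E, F, G, H, I} — every element.
No 2 of the 9 sets cover everything (all 36 pairs fall short), so 3 is minimum.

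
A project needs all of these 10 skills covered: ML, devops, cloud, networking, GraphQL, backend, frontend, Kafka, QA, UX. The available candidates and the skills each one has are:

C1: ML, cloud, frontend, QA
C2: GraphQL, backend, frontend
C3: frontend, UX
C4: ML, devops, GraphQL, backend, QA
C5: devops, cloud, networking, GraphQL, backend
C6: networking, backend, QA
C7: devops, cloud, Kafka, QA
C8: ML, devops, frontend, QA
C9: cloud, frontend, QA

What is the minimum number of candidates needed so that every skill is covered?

4

C1, C3, C5, C7 together cover {ML, devops, cloud, networking, GraphQL, backend, frontend, Kafka, QA, UX} — every skill.
No 3 of the 9 candidates cover everything (all 84 triples fall short), so 4 is minimum.
Greedy (largest uncovered first) would take C4, C1, C3, C5, C7 — 5 candidates — but 4 suffice.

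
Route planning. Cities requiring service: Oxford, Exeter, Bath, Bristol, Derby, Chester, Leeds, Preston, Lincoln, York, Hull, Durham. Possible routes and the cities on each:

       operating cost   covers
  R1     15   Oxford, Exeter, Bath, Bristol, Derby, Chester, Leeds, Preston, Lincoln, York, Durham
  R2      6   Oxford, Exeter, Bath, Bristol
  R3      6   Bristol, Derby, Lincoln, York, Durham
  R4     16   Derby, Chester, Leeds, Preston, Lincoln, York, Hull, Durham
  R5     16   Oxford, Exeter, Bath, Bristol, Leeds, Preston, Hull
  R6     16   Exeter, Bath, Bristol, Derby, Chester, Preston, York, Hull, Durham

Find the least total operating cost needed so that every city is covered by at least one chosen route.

R2, R4 cover every city at operating cost 6 + 16 = 22.
Any cover uses at least 2 routes; among all covering selections none totals below 22.

22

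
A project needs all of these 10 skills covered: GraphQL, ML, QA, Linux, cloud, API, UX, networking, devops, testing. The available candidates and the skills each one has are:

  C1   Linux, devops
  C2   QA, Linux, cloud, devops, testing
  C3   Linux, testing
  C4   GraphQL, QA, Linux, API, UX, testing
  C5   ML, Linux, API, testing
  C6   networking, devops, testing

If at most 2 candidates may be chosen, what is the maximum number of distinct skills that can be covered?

8

Choosing C2, C4 covers {GraphQL, QA, Linux, cloud, API, UX, devops, testing} — 8 skills.
No choice of 2 candidates does better; here ML, networking are left uncovered.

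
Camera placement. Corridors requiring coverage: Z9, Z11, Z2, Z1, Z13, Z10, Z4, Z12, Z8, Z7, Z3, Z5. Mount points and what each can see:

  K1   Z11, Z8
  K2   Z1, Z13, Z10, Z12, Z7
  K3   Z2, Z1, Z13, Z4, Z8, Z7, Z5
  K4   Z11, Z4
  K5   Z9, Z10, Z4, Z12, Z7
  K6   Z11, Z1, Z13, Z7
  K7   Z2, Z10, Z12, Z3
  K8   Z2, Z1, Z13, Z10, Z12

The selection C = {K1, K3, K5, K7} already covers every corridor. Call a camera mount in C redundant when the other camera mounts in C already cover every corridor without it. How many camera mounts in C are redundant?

0

Drop K1: Z11 uncovered — not redundant.
Drop K3: Z1, Z13, Z5 uncovered — not redundant.
Drop K5: Z9 uncovered — not redundant.
Drop K7: Z3 uncovered — not redundant.
None of the camera mounts in C is redundant.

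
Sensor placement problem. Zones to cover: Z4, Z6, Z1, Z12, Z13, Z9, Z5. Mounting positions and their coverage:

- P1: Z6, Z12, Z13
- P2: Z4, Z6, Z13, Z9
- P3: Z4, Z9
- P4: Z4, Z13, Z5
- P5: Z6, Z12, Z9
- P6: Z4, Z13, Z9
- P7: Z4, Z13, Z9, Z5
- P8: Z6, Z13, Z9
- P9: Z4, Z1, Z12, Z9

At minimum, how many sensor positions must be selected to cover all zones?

3

P1, P4, P9 together cover {Z4, Z6, Z1, Z12, Z13, Z9, Z5} — every zone.
No 2 of the 9 sensor positions cover everything (all 36 pairs fall short), so 3 is minimum.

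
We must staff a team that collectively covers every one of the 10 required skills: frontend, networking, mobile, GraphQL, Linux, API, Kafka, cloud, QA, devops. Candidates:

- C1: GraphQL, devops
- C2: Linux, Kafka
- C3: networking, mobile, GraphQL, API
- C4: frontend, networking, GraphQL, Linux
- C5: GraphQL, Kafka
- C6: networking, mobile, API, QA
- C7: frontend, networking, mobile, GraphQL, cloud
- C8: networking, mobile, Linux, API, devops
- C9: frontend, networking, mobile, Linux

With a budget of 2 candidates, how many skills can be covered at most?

8

Choosing C7, C8 covers {frontend, networking, mobile, GraphQL, Linux, API, cloud, devops} — 8 skills.
No choice of 2 candidates does better; here Kafka, QA are left uncovered.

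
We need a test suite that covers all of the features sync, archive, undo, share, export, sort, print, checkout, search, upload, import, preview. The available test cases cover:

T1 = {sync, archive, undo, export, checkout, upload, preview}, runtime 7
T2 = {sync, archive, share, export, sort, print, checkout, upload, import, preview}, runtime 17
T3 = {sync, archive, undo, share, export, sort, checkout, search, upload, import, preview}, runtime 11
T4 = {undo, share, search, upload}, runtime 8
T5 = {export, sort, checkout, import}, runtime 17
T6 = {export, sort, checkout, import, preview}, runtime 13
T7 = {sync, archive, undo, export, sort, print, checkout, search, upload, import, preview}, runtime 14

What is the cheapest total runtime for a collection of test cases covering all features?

T4, T7 cover every feature at runtime 8 + 14 = 22.
Any cover uses at least 2 test cases; among all covering selections none totals below 22.
Greedy by coverage-per-runtime would pick T1, T3, T7 for 32 — worse than the optimum 22.

22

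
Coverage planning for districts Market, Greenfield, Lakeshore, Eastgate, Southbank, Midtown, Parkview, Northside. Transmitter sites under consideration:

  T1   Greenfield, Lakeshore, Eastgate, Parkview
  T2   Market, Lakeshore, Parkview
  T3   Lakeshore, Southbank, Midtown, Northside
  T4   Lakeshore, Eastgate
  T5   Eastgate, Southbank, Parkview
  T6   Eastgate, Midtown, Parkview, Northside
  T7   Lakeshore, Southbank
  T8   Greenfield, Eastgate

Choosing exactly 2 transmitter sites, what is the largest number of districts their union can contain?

Choosing T1, T3 covers {Greenfield, Lakeshore, Eastgate, Southbank, Midtown, Parkview, Northside} — 7 districts.
No choice of 2 transmitter sites does better; here Market is left uncovered.

7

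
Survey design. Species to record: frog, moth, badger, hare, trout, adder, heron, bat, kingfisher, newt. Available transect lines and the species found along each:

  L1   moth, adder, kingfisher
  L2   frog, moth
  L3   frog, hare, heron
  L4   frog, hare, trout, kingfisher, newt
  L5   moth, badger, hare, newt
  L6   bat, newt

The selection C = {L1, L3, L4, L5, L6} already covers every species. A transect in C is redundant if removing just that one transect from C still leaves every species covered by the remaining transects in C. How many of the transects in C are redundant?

0

Drop L1: adder uncovered — not redundant.
Drop L3: heron uncovered — not redundant.
Drop L4: trout uncovered — not redundant.
Drop L5: badger uncovered — not redundant.
Drop L6: bat uncovered — not redundant.
None of the transects in C is redundant.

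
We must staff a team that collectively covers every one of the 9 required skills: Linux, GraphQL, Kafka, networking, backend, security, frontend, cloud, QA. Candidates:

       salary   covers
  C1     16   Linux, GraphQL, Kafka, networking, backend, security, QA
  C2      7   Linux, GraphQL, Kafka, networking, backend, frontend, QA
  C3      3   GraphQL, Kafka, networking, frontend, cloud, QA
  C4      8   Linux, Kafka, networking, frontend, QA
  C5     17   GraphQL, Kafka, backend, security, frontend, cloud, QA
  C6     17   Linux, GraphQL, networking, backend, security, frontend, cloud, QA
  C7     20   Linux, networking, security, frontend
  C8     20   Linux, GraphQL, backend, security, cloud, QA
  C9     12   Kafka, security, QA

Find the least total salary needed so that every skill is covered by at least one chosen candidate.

C1, C3 cover every skill at salary 16 + 3 = 19.
Any cover uses at least 2 candidates; among all covering selections none totals below 19.

19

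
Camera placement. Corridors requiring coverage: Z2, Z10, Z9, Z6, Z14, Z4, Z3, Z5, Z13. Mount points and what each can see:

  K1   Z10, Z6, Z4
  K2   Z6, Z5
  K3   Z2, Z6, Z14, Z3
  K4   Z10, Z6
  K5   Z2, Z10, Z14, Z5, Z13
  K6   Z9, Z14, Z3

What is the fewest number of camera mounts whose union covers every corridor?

3

K1, K5, K6 together cover {Z2, Z10, Z9, Z6, Z14, Z4, Z3, Z5, Z13} — every corridor.
No 2 of the 6 camera mounts cover everything (all 15 pairs fall short), so 3 is minimum.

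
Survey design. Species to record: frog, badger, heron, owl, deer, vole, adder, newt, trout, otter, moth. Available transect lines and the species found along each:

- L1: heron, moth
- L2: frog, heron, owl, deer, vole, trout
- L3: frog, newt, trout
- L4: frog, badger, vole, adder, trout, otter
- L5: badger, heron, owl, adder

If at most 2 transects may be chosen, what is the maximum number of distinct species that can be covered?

9

Choosing L2, L4 covers {frog, badger, heron, owl, deer, vole, adder, trout, otter} — 9 species.
No choice of 2 transects does better; here newt, moth are left uncovered.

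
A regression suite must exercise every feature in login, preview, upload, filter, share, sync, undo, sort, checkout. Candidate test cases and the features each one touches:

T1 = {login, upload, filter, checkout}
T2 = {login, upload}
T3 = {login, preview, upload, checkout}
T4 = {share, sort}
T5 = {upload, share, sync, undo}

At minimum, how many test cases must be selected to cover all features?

T1, T3, T4, T5 together cover {login, preview, upload, filter, share, sync, undo, sort, checkout} — every feature.
No 3 of the 5 test cases cover everything (all 10 triples fall short), so 4 is minimum.

4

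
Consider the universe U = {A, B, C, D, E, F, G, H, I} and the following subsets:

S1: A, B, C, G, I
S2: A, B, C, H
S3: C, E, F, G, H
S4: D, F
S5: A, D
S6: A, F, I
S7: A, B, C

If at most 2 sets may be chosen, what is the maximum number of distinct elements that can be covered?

Choosing S1, S3 covers {A, B, C, E, F, G, H, I} — 8 elements.
No choice of 2 sets does better; here D is left uncovered.

8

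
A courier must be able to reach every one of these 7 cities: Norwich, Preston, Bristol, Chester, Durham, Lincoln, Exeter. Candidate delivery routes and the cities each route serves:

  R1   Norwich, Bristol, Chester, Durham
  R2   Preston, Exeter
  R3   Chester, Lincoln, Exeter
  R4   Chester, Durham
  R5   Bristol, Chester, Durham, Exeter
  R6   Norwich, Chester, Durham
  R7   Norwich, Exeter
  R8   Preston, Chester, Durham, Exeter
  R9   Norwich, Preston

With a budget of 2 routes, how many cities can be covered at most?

6

Choosing R1, R2 covers {Norwich, Preston, Bristol, Chester, Durham, Exeter} — 6 cities.
No choice of 2 routes does better; here Lincoln is left uncovered.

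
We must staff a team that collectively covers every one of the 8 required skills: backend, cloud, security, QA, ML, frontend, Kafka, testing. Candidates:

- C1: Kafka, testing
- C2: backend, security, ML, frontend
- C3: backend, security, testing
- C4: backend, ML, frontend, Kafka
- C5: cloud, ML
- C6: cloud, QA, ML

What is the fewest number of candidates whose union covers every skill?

C1, C2, C6 together cover {backend, cloud, security, QA, ML, frontend, Kafka, testing} — every skill.
No 2 of the 6 candidates cover everything (all 15 pairs fall short), so 3 is minimum.

3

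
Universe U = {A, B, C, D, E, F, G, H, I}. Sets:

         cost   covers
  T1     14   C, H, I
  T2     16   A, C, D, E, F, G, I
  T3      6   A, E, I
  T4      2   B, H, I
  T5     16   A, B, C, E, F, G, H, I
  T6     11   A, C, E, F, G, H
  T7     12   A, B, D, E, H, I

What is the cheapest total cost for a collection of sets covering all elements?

T2, T4 cover every element at cost 16 + 2 = 18.
Any cover uses at least 2 sets; among all covering selections none totals below 18.

18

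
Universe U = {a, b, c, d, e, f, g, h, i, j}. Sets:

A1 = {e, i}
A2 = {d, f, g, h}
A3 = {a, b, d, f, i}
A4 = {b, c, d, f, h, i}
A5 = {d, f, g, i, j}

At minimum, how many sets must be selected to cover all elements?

4

A1, A3, A4, A5 together cover {a, b, c, d, e, f, g, h, i, j} — every element.
No 3 of the 5 sets cover everything (all 10 triples fall short), so 4 is minimum.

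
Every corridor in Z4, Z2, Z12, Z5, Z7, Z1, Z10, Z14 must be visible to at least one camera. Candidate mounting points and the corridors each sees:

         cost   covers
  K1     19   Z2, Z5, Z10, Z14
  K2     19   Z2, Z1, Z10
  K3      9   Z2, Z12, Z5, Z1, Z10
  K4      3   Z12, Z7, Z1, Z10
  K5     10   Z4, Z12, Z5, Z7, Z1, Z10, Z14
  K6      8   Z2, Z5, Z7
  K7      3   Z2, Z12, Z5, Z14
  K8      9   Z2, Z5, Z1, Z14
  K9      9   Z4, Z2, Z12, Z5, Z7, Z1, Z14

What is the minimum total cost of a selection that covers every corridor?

K4, K9 cover every corridor at cost 3 + 9 = 12.
Any cover uses at least 2 camera mounts; among all covering selections none totals below 12.
Greedy by coverage-per-cost would pick K4, K7, K9 for 15 — worse than the optimum 12.

12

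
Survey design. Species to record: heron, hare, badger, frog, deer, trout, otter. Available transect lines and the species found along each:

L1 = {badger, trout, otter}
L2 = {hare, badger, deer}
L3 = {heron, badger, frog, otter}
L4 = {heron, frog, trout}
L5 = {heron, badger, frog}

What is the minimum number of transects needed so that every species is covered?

L1, L2, L3 together cover {heron, hare, badger, frog, deer, trout, otter} — every species.
No 2 of the 5 transects cover everything (all 10 pairs fall short), so 3 is minimum.

3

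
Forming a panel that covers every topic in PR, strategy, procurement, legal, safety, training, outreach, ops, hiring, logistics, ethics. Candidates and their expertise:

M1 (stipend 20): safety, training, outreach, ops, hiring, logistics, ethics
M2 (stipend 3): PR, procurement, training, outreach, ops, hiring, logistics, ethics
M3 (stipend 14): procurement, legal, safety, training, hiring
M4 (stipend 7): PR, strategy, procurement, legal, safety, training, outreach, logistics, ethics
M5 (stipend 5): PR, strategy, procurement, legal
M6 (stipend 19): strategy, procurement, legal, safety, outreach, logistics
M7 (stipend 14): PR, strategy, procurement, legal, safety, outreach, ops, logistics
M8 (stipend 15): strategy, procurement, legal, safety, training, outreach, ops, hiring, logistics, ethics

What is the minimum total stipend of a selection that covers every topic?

M2, M4 cover every topic at stipend 3 + 7 = 10.
Any cover uses at least 2 members; among all covering selections none totals below 10.

10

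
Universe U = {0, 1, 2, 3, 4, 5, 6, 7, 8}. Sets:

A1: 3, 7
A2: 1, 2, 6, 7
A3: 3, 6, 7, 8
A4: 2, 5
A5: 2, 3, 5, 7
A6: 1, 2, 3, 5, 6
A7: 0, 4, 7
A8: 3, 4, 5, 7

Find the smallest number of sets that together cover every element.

3

A3, A6, A7 together cover {0, 1, 2, 3, 4, 5, 6, 7, 8} — every element.
No 2 of the 8 sets cover everything (all 28 pairs fall short), so 3 is minimum.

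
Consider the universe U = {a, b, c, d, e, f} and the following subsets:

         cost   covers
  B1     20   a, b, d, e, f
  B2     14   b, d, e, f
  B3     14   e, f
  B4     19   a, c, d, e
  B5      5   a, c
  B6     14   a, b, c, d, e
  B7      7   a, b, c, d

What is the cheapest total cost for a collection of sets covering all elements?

19

B2, B5 cover every element at cost 14 + 5 = 19.
Any cover uses at least 2 sets; among all covering selections none totals below 19.
Greedy by coverage-per-cost would pick B7, B2 for 21 — worse than the optimum 19.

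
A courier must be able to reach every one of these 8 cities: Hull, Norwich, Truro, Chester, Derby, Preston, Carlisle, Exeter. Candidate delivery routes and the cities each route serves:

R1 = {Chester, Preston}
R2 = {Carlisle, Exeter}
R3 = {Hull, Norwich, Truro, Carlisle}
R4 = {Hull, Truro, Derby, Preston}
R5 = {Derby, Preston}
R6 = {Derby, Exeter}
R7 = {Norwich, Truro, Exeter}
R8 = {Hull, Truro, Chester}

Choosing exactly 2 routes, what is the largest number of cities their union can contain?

6

Choosing R1, R3 covers {Hull, Norwich, Truro, Chester, Preston, Carlisle} — 6 cities.
No choice of 2 routes does better; here Derby, Exeter are left uncovered.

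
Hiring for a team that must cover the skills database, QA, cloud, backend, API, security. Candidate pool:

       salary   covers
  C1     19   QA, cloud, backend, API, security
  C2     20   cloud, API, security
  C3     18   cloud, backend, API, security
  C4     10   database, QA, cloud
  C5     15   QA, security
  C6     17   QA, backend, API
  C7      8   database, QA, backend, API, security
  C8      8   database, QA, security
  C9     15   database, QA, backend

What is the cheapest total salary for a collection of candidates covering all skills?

18

C4, C7 cover every skill at salary 10 + 8 = 18.
Any cover uses at least 2 candidates; among all covering selections none totals below 18.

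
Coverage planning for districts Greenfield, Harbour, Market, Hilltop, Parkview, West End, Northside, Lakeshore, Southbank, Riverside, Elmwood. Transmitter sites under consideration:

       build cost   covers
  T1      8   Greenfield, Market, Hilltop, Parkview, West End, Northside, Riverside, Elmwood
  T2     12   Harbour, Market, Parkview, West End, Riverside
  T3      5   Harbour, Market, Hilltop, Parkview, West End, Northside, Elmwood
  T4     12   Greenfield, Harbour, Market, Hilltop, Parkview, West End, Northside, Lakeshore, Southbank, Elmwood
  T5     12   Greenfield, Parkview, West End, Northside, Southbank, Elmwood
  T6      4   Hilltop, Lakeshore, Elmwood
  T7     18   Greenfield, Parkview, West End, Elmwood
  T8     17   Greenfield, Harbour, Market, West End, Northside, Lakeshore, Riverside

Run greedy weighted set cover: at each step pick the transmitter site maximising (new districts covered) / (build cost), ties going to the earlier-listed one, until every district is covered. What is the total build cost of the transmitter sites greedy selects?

Pick 1: T3 adds 7 new (Harbour, Market, Hilltop, Parkview, West End, Northside, Elmwood) at build cost 5 (ratio 7/5).
Pick 2: T1 adds 2 new (Greenfield, Riverside) at build cost 8 (ratio 2/8).
Pick 3: T6 adds 1 new (Lakeshore) at build cost 4 (ratio 1/4).
Pick 4: T4 adds 1 new (Southbank) at build cost 12 (ratio 1/12).
Greedy total build cost: 5 + 8 + 4 + 12 = 29. (The true optimum is 20, so greedy overshoots here.)

29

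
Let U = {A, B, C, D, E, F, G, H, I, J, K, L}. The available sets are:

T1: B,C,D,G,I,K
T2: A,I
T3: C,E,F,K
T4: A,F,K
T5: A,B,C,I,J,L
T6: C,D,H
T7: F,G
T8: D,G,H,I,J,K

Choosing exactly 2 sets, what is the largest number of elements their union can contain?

10

Choosing T5, T8 covers {A, B, C, D, G, H, I, J, K, L} — 10 elements.
No choice of 2 sets does better; here E, F are left uncovered.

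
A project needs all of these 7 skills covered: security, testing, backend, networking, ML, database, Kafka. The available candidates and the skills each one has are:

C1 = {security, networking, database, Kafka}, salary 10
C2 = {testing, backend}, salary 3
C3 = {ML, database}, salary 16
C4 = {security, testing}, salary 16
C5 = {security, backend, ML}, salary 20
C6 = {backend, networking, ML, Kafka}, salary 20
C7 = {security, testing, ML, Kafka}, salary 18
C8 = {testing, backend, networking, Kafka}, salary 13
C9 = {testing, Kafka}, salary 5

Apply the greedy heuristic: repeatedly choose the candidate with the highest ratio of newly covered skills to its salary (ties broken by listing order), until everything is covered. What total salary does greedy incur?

29

Pick 1: C2 adds 2 new (testing, backend) at salary 3 (ratio 2/3).
Pick 2: C1 adds 4 new (security, networking, database, Kafka) at salary 10 (ratio 4/10).
Pick 3: C3 adds 1 new (ML) at salary 16 (ratio 1/16).
Greedy total salary: 3 + 10 + 16 = 29.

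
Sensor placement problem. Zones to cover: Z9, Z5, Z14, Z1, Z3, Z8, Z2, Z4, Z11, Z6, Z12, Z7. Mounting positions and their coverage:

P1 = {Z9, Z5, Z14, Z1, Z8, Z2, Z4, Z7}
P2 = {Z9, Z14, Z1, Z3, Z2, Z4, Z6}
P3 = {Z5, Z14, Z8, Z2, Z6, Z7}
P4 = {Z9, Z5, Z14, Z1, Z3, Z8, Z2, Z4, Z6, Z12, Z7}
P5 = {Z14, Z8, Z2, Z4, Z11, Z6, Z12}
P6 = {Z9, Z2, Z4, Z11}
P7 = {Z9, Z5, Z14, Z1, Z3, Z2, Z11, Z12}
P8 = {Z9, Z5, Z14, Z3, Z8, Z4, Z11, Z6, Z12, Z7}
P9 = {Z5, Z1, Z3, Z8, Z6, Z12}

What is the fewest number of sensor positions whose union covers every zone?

P1, P8 together cover {Z9, Z5, Z14, Z1, Z3, Z8, Z2, Z4, Z11, Z6, Z12, Z7} — every zone.
No single sensor position contains all 12 zones, so 2 is optimal.

2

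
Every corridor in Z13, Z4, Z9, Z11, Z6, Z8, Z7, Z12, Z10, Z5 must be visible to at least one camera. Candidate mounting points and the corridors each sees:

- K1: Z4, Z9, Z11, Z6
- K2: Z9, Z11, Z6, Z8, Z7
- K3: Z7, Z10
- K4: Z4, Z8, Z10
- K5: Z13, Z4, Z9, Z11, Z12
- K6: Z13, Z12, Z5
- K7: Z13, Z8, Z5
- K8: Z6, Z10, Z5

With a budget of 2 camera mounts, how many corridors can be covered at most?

8

Choosing K2, K5 covers {Z13, Z4, Z9, Z11, Z6, Z8, Z7, Z12} — 8 corridors.
No choice of 2 camera mounts does better; here Z10, Z5 are left uncovered.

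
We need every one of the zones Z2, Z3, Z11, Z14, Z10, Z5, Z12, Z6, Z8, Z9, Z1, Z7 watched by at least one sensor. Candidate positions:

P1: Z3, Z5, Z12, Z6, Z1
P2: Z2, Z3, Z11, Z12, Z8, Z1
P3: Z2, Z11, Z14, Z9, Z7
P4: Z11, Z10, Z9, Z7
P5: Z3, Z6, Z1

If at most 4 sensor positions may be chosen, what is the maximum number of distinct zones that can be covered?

12

Choosing P1, P2, P3, P4 covers {Z2, Z3, Z11, Z14, Z10, Z5, Z12, Z6, Z8, Z9, Z1, Z7} — 12 zones.
That is all 12 zones.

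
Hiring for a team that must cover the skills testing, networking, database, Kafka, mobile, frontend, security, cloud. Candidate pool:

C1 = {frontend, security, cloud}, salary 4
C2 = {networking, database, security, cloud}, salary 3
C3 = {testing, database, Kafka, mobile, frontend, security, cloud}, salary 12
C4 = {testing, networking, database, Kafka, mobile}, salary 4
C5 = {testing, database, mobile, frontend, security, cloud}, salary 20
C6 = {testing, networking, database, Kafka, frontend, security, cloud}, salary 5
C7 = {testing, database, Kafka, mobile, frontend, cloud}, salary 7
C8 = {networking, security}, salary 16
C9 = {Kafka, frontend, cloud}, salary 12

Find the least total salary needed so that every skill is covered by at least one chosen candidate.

C1, C4 cover every skill at salary 4 + 4 = 8.
Any cover uses at least 2 candidates; among all covering selections none totals below 8.
Greedy by coverage-per-salary would pick C6, C4 for 9 — worse than the optimum 8.

8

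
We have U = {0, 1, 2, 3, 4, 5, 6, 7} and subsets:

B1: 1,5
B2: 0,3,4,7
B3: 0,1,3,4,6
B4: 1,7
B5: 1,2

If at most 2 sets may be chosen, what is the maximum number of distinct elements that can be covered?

6

Choosing B1, B2 covers {0, 1, 3, 4, 5, 7} — 6 elements.
No choice of 2 sets does better; here 2, 6 are left uncovered.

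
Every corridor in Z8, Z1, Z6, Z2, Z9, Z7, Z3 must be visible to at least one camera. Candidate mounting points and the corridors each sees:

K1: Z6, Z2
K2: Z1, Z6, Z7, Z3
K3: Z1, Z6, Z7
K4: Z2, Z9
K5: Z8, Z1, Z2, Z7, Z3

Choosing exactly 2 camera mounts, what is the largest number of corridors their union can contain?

Choosing K1, K5 covers {Z8, Z1, Z6, Z2, Z7, Z3} — 6 corridors.
No choice of 2 camera mounts does better; here Z9 is left uncovered.

6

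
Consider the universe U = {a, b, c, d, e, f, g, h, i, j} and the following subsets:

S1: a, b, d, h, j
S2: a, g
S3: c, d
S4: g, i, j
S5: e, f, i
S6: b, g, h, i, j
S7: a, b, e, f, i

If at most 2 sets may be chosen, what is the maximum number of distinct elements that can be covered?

8

Choosing S1, S5 covers {a, b, d, e, f, h, i, j} — 8 elements.
No choice of 2 sets does better; here c, g are left uncovered.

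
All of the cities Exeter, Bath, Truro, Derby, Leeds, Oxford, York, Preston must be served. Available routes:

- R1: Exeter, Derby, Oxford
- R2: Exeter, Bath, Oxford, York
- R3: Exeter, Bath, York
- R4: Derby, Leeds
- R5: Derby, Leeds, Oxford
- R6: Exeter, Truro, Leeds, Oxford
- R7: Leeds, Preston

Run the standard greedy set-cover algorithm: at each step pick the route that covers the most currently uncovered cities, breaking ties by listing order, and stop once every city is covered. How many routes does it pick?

Pick 1: R2 covers 4 new cities (Exeter, Bath, Oxford, York).
Pick 2: R4 covers 2 new cities (Derby, Leeds).
Pick 3: R6 covers 1 new cities (Truro).
Pick 4: R7 covers 1 new cities (Preston).
Greedy uses 4 routes.

4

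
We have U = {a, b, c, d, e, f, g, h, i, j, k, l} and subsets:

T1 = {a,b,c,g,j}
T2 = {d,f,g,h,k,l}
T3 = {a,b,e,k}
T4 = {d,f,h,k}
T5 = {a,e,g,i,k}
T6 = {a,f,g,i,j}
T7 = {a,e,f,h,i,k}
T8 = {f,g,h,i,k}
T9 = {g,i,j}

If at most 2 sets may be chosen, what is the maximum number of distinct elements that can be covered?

Choosing T1, T2 covers {a, b, c, d, f, g, h, j, k, l} — 10 elements.
No choice of 2 sets does better; here e, i are left uncovered.

10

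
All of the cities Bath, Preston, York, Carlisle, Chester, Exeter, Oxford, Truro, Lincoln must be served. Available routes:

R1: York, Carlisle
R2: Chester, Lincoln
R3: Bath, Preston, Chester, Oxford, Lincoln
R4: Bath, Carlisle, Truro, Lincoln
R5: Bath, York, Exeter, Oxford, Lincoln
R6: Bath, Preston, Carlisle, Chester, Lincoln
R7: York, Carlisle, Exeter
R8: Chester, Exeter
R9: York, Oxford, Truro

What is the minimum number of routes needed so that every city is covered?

3

R3, R4, R5 together cover {Bath, Preston, York, Carlisle, Chester, Exeter, Oxford, Truro, Lincoln} — every city.
No 2 of the 9 routes cover everything (all 36 pairs fall short), so 3 is minimum.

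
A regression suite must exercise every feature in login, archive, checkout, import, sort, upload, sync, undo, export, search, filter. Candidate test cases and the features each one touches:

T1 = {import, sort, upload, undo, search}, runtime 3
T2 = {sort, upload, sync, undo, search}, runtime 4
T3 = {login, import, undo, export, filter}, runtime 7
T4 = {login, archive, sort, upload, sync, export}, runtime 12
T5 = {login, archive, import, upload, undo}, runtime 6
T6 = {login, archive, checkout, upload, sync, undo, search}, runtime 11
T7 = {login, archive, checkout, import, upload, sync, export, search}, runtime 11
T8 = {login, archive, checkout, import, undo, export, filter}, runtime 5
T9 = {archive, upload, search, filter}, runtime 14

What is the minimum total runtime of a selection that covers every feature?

9

T2, T8 cover every feature at runtime 4 + 5 = 9.
Any cover uses at least 2 test cases; among all covering selections none totals below 9.
Greedy by coverage-per-runtime would pick T1, T8, T2 for 12 — worse than the optimum 9.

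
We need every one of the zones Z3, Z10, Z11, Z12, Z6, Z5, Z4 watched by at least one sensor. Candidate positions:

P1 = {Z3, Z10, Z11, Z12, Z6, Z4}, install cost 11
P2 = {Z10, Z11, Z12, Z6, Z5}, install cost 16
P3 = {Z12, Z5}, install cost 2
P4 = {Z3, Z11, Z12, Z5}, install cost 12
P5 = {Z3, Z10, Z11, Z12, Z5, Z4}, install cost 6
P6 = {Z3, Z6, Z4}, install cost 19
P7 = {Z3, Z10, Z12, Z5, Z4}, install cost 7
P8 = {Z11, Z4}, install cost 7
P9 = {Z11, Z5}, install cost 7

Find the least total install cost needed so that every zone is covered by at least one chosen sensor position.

P1, P3 cover every zone at install cost 11 + 2 = 13.
Any cover uses at least 2 sensor positions; among all covering selections none totals below 13.

13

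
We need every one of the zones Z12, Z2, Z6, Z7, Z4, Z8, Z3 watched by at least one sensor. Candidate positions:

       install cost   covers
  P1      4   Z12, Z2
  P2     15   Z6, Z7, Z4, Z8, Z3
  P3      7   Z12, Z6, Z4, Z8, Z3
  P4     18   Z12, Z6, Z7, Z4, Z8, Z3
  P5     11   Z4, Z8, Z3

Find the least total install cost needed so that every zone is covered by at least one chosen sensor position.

19

P1, P2 cover every zone at install cost 4 + 15 = 19.
Any cover uses at least 2 sensor positions; among all covering selections none totals below 19.
Greedy by coverage-per-install cost would pick P3, P1, P2 for 26 — worse than the optimum 19.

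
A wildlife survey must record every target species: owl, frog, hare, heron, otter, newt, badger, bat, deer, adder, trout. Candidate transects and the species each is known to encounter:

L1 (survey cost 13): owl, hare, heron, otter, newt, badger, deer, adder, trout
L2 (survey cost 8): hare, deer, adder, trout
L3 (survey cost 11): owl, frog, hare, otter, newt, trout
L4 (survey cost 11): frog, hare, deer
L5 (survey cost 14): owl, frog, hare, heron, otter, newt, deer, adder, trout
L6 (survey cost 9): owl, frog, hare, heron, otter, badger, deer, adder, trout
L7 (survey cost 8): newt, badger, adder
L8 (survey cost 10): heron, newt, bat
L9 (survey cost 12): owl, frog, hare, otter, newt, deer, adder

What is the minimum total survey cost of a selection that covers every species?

L6, L8 cover every species at survey cost 9 + 10 = 19.
Any cover uses at least 2 transects; among all covering selections none totals below 19.

19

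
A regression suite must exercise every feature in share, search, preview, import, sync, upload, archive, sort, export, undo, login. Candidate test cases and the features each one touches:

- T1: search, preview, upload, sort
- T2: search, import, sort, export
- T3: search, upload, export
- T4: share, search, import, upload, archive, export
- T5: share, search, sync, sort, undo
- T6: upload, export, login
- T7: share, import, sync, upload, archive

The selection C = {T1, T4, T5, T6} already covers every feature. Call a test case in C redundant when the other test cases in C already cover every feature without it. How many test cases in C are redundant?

0

Drop T1: preview uncovered — not redundant.
Drop T4: import, archive uncovered — not redundant.
Drop T5: sync, undo uncovered — not redundant.
Drop T6: login uncovered — not redundant.
None of the test cases in C is redundant.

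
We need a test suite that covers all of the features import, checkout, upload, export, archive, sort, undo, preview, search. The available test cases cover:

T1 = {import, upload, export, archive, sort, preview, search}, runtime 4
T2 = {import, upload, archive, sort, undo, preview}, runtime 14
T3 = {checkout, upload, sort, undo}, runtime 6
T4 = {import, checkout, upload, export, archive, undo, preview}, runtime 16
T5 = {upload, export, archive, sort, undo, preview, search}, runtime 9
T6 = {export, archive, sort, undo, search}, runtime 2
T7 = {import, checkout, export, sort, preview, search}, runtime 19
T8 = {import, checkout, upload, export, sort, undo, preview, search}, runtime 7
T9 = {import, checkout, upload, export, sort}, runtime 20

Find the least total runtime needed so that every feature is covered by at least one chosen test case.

9

T6, T8 cover every feature at runtime 2 + 7 = 9.
Any cover uses at least 2 test cases; among all covering selections none totals below 9.
Greedy by coverage-per-runtime would pick T6, T1, T3 for 12 — worse than the optimum 9.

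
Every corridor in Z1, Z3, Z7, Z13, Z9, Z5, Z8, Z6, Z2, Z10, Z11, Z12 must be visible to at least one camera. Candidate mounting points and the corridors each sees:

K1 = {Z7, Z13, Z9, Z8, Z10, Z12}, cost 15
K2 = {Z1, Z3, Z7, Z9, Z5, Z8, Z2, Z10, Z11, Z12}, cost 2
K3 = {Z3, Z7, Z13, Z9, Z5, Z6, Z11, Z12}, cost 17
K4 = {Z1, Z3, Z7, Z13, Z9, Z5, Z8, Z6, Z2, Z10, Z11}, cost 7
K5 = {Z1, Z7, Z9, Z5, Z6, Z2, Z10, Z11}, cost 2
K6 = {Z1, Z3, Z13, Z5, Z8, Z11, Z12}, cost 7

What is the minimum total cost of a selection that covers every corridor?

9

K2, K4 cover every corridor at cost 2 + 7 = 9.
Any cover uses at least 2 camera mounts; among all covering selections none totals below 9.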